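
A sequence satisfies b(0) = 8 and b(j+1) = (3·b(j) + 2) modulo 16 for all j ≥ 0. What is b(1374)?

0

b(0) = 8,  b(1) = 10,  b(2) = 0,  b(3) = 2,  b(4) = 8.
Since b(4) = b(0) = 8, the sequence is periodic with period 4.
So b(1374) = b(0 + ((1374-0) mod 4)) = b(2) = 0.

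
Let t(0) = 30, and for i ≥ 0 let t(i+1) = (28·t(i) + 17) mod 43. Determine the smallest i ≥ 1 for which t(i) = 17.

15

Computing terms: t(0) = 30, t(1) = 40, t(2) = 19, t(3) = 33, t(4) = 38, t(5) = 6, t(6) = 13, t(7) = 37, t(8) = 21, t(9) = 3, t(10) = 15, t(11) = 7, t(12) = 41, t(13) = 4, t(14) = 0, t(15) = 17, t(16) = 20, t(17) = 18, t(18) = 5, t(19) = 28, t(20) = 27, t(21) = 42, t(22) = 32, t(23) = 10, t(24) = 39, t(25) = 34, t(26) = 23, t(27) = 16, t(28) = 35, t(29) = 8, t(30) = 26, t(31) = 14, t(32) = 22, t(33) = 31, t(34) = 25, t(35) = 29, t(36) = 12, t(37) = 9, t(38) = 11, t(39) = 24, t(40) = 1, t(41) = 2, t(42) = 30.
Since t(42) = t(0) = 30, the sequence is periodic with period 42.
The value 17 first appears (with i ≥ 1) at t(15).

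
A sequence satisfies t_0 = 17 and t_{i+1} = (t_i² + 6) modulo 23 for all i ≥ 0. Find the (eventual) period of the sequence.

We have t_0 = 17, t_1 = 19, t_2 = 22, t_3 = 7, t_4 = 9, t_5 = 18, t_6 = 8, t_7 = 1, t_8 = 7.
Since t_8 = t_3 = 7, the sequence is eventually periodic: after a pre-period of length 3 it cycles with period 5.

5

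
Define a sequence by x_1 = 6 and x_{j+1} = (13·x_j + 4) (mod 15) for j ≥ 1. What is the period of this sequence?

12

Computing terms: x_1 = 6,  x_2 = 7,  x_3 = 5,  x_4 = 9,  x_5 = 1,  x_6 = 2,  x_7 = 0,  x_8 = 4,  x_9 = 11,  x_{10} = 12,  x_{11} = 10,  x_{12} = 14,  x_{13} = 6.
The sequence repeats with period 12.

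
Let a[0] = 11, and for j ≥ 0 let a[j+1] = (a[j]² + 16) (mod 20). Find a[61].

17

We have a[0] = 11,  a[1] = 17,  a[2] = 5,  a[3] = 1,  a[4] = 17.
Since a[4] = a[1] = 17, the sequence is eventually periodic: after a pre-period of length 1 it cycles with period 3.
For j ≥ 1, a[j] depends only on (j - 1) mod 3. (61 - 1) mod 3 = 0, so a[61] = a[1] = 17.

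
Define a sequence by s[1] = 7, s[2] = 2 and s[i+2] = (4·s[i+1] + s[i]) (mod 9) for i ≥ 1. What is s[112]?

Computing terms: s[1] = 7,  s[2] = 2,  s[3] = 6,  s[4] = 8,  s[5] = 2,  s[6] = 7,  s[7] = 3,  s[8] = 1,  s[9] = 7,  s[10] = 2.
The sequence repeats with period 8.
(112 - 1) mod 8 = 7, so s[112] = s[8] = 1.

1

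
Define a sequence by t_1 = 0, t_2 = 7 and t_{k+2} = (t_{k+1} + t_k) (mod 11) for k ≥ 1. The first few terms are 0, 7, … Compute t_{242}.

7

We have t_1 = 0; t_2 = 7; t_3 = 7; t_4 = 3; t_5 = 10; t_6 = 2; t_7 = 1; t_8 = 3; t_9 = 4; t_{10} = 7; t_{11} = 0; t_{12} = 7.
Since (t_{11}, t_{12}) = (t_1, t_2) = (0, 7) (two consecutive terms determine the rest), the sequence is periodic with period 10.
(242 - 1) mod 10 = 1, so t_{242} = t_2 = 7.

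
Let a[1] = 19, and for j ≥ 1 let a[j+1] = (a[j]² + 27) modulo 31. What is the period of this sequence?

a[1] = 19; a[2] = 16; a[3] = 4; a[4] = 12; a[5] = 16.
Since a[5] = a[2] = 16, the sequence is eventually periodic: after a pre-period of length 1 it cycles with period 3.

3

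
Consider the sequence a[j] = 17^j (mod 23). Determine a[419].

17

Computing terms: a[1] = 17, a[2] = 13, a[3] = 14, a[4] = 8, a[5] = 21, a[6] = 12, a[7] = 20, a[8] = 18, a[9] = 7, a[10] = 4, a[11] = 22, a[12] = 6, a[13] = 10, a[14] = 9, a[15] = 15, a[16] = 2, a[17] = 11, a[18] = 3, a[19] = 5, a[20] = 16, a[21] = 19, a[22] = 1, a[23] = 17.
The sequence repeats with period 22.
So a[419] = a[1 + ((419-1) mod 22)] = a[1] = 17.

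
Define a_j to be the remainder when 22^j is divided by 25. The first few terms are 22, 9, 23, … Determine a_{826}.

4

a_1 = 22, a_2 = 9, a_3 = 23, a_4 = 6, a_5 = 7, a_6 = 4, a_7 = 13, a_8 = 11, a_9 = 17, a_{10} = 24, a_{11} = 3, a_{12} = 16, a_{13} = 2, a_{14} = 19, a_{15} = 18, a_{16} = 21, a_{17} = 12, a_{18} = 14, a_{19} = 8, a_{20} = 1, a_{21} = 22.
Since a_{21} = a_1 = 22, the sequence is periodic with period 20.
(826 - 1) mod 20 = 5, so a_{826} = a_6 = 4.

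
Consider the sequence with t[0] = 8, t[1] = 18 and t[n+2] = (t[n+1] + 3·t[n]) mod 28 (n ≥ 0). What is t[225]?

We have t[0] = 8, t[1] = 18, t[2] = 14, t[3] = 12, t[4] = 26, t[5] = 6, t[6] = 0, t[7] = 18, t[8] = 18, t[9] = 16, t[10] = 14, t[11] = 6, t[12] = 20, t[13] = 10, t[14] = 14, t[15] = 16, t[16] = 2, t[17] = 22, t[18] = 0, t[19] = 10, t[20] = 10, t[21] = 12, t[22] = 14, t[23] = 22, t[24] = 8, t[25] = 18.
The sequence repeats with period 24.
(225 - 0) mod 24 = 9, so t[225] = t[9] = 16.

16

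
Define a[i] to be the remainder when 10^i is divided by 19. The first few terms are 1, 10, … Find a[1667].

Listing terms: a[0] = 1,  a[1] = 10,  a[2] = 5,  a[3] = 12,  a[4] = 6,  a[5] = 3,  a[6] = 11,  a[7] = 15,  a[8] = 17,  a[9] = 18,  a[10] = 9,  a[11] = 14,  a[12] = 7,  a[13] = 13,  a[14] = 16,  a[15] = 8,  a[16] = 4,  a[17] = 2,  a[18] = 1.
The sequence repeats with period 18.
So a[1667] = a[0 + ((1667-0) mod 18)] = a[11] = 14.

14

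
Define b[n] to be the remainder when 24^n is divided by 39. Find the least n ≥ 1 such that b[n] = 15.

We have b[0] = 1; b[1] = 24; b[2] = 30; b[3] = 18; b[4] = 3; b[5] = 33; b[6] = 12; b[7] = 15; b[8] = 9; b[9] = 21; b[10] = 36; b[11] = 6; b[12] = 27; b[13] = 24.
Since b[13] = b[1] = 24, the sequence is eventually periodic: after a pre-period of length 1 it cycles with period 12.
The value 15 first appears (with n ≥ 1) at b[7].

7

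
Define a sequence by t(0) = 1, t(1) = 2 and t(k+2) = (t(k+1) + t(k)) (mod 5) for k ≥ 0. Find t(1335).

Listing terms: t(0) = 1, t(1) = 2, t(2) = 3, t(3) = 0, t(4) = 3, t(5) = 3, t(6) = 1, t(7) = 4, t(8) = 0, t(9) = 4, t(10) = 4, t(11) = 3, t(12) = 2, t(13) = 0, t(14) = 2, t(15) = 2, t(16) = 4, t(17) = 1, t(18) = 0, t(19) = 1, t(20) = 1, t(21) = 2.
The sequence repeats with period 20.
(1335 - 0) mod 20 = 15, so t(1335) = t(15) = 2.

2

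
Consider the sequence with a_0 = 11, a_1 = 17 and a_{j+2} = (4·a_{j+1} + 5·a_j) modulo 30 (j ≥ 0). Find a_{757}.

a_0 = 11, a_1 = 17, a_2 = 3, a_3 = 7, a_4 = 13, a_5 = 27, a_6 = 23, a_7 = 17, a_8 = 3.
Since (a_7, a_8) = (a_1, a_2) = (17, 3) (two consecutive terms determine the rest), the sequence is eventually periodic: after a pre-period of length 1 it cycles with period 6.
For j ≥ 1, a_j depends only on (j - 1) mod 6. (757 - 1) mod 6 = 0, so a_{757} = a_1 = 17.

17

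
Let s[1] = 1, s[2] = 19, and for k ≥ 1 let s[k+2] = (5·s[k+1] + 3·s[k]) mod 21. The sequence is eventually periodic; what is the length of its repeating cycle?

Computing terms: s[1] = 1; s[2] = 19; s[3] = 14; s[4] = 1; s[5] = 5; s[6] = 7; s[7] = 8; s[8] = 19; s[9] = 14.
Since (s[8], s[9]) = (s[2], s[3]) = (19, 14) (two consecutive terms determine the rest), the sequence is eventually periodic: after a pre-period of length 1 it cycles with period 6.

6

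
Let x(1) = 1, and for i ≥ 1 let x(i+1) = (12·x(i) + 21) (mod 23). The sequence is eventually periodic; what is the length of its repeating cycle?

11

Listing terms: x(1) = 1,  x(2) = 10,  x(3) = 3,  x(4) = 11,  x(5) = 15,  x(6) = 17,  x(7) = 18,  x(8) = 7,  x(9) = 13,  x(10) = 16,  x(11) = 6,  x(12) = 1.
The sequence repeats with period 11.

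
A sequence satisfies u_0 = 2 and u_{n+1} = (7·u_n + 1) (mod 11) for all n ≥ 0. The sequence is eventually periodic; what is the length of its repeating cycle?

10

Computing terms: u_0 = 2, u_1 = 4, u_2 = 7, u_3 = 6, u_4 = 10, u_5 = 5, u_6 = 3, u_7 = 0, u_8 = 1, u_9 = 8, u_{10} = 2.
Since u_{10} = u_0 = 2, the sequence is periodic with period 10.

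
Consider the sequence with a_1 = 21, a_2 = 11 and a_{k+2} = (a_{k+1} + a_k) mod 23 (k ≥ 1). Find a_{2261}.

6

We have a_1 = 21; a_2 = 11; a_3 = 9; a_4 = 20; a_5 = 6; a_6 = 3; a_7 = 9; a_8 = 12; a_9 = 21; a_{10} = 10; a_{11} = 8; a_{12} = 18; a_{13} = 3; a_{14} = 21; a_{15} = 1; a_{16} = 22; a_{17} = 0; a_{18} = 22; a_{19} = 22; a_{20} = 21; a_{21} = 20; a_{22} = 18; a_{23} = 15; a_{24} = 10; a_{25} = 2; a_{26} = 12; a_{27} = 14; a_{28} = 3; a_{29} = 17; a_{30} = 20; a_{31} = 14; a_{32} = 11; a_{33} = 2; a_{34} = 13; a_{35} = 15; a_{36} = 5; a_{37} = 20; a_{38} = 2; a_{39} = 22; a_{40} = 1; a_{41} = 0; a_{42} = 1; a_{43} = 1; a_{44} = 2; a_{45} = 3; a_{46} = 5; a_{47} = 8; a_{48} = 13; a_{49} = 21; a_{50} = 11.
The sequence repeats with period 48.
So a_{2261} = a_{1 + ((2261-1) mod 48)} = a_5 = 6.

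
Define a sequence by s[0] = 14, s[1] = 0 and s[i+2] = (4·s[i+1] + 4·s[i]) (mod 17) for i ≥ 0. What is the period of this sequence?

s[0] = 14; s[1] = 0; s[2] = 5; s[3] = 3; s[4] = 15; s[5] = 4; s[6] = 8; s[7] = 14; s[8] = 3; s[9] = 0; s[10] = 12; s[11] = 14; s[12] = 2; s[13] = 13; s[14] = 9; s[15] = 3; s[16] = 14; s[17] = 0.
The sequence repeats with period 16.

16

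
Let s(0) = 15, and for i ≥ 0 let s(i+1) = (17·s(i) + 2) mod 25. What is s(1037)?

2

Listing terms: s(0) = 15, s(1) = 7, s(2) = 21, s(3) = 9, s(4) = 5, s(5) = 12, s(6) = 6, s(7) = 4, s(8) = 20, s(9) = 17, s(10) = 16, s(11) = 24, s(12) = 10, s(13) = 22, s(14) = 1, s(15) = 19, s(16) = 0, s(17) = 2, s(18) = 11, s(19) = 14, s(20) = 15.
The sequence repeats with period 20.
So s(1037) = s(0 + ((1037-0) mod 20)) = s(17) = 2.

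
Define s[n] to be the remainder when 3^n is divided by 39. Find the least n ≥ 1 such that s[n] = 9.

2

Computing terms: s[0] = 1, s[1] = 3, s[2] = 9, s[3] = 27, s[4] = 3.
Since s[4] = s[1] = 3, the sequence is eventually periodic: after a pre-period of length 1 it cycles with period 3.
The value 9 first appears (with n ≥ 1) at s[2].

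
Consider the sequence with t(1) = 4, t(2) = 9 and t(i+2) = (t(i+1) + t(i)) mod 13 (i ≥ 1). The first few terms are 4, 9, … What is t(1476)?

Listing terms: t(1) = 4,  t(2) = 9,  t(3) = 0,  t(4) = 9,  t(5) = 9,  t(6) = 5,  t(7) = 1,  t(8) = 6,  t(9) = 7,  t(10) = 0,  t(11) = 7,  t(12) = 7,  t(13) = 1,  t(14) = 8,  t(15) = 9,  t(16) = 4,  t(17) = 0,  t(18) = 4,  t(19) = 4,  t(20) = 8,  t(21) = 12,  t(22) = 7,  t(23) = 6,  t(24) = 0,  t(25) = 6,  t(26) = 6,  t(27) = 12,  t(28) = 5,  t(29) = 4,  t(30) = 9.
Since (t(29), t(30)) = (t(1), t(2)) = (4, 9) (two consecutive terms determine the rest), the sequence is periodic with period 28.
So t(1476) = t(1 + ((1476-1) mod 28)) = t(20) = 8.

8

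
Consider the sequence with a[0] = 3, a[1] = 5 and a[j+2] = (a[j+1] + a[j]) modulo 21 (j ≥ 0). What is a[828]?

Computing terms: a[0] = 3, a[1] = 5, a[2] = 8, a[3] = 13, a[4] = 0, a[5] = 13, a[6] = 13, a[7] = 5, a[8] = 18, a[9] = 2, a[10] = 20, a[11] = 1, a[12] = 0, a[13] = 1, a[14] = 1, a[15] = 2, a[16] = 3, a[17] = 5.
Since (a[16], a[17]) = (a[0], a[1]) = (3, 5) (two consecutive terms determine the rest), the sequence is periodic with period 16.
So a[828] = a[0 + ((828-0) mod 16)] = a[12] = 0.

0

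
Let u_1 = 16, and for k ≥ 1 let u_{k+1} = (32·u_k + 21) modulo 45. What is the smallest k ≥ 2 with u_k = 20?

8

Listing terms: u_1 = 16,  u_2 = 38,  u_3 = 22,  u_4 = 5,  u_5 = 1,  u_6 = 8,  u_7 = 7,  u_8 = 20,  u_9 = 31,  u_{10} = 23,  u_{11} = 37,  u_{12} = 35,  u_{13} = 16.
Since u_{13} = u_1 = 16, the sequence is periodic with period 12.
The value 20 first appears (with k ≥ 2) at u_8.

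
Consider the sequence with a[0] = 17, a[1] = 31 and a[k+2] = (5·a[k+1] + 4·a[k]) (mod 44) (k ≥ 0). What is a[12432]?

We have a[0] = 17,  a[1] = 31,  a[2] = 3,  a[3] = 7,  a[4] = 3,  a[5] = 43,  a[6] = 7,  a[7] = 31,  a[8] = 7,  a[9] = 27,  a[10] = 31,  a[11] = 43,  a[12] = 31,  a[13] = 19,  a[14] = 43,  a[15] = 27,  a[16] = 43,  a[17] = 15,  a[18] = 27,  a[19] = 19,  a[20] = 27,  a[21] = 35,  a[22] = 19,  a[23] = 15,  a[24] = 19,  a[25] = 23,  a[26] = 15,  a[27] = 35,  a[28] = 15,  a[29] = 39,  a[30] = 35,  a[31] = 23,  a[32] = 35,  a[33] = 3,  a[34] = 23,  a[35] = 39,  a[36] = 23,  a[37] = 7,  a[38] = 39,  a[39] = 3,  a[40] = 39,  a[41] = 31,  a[42] = 3.
Since (a[41], a[42]) = (a[1], a[2]) = (31, 3) (two consecutive terms determine the rest), the sequence is eventually periodic: after a pre-period of length 1 it cycles with period 40.
For k ≥ 1, a[k] depends only on (k - 1) mod 40. (12432 - 1) mod 40 = 31, so a[12432] = a[32] = 35.

35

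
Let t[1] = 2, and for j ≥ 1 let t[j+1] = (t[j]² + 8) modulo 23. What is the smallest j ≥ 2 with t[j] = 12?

Computing terms: t[1] = 2; t[2] = 12; t[3] = 14; t[4] = 20; t[5] = 17; t[6] = 21; t[7] = 12.
Since t[7] = t[2] = 12, the sequence is eventually periodic: after a pre-period of length 1 it cycles with period 5.
The value 12 first appears (with j ≥ 2) at t[2].

2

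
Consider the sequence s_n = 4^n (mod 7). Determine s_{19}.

Listing terms: s_1 = 4,  s_2 = 2,  s_3 = 1,  s_4 = 4.
Since s_4 = s_1 = 4, the sequence is periodic with period 3.
(19 - 1) mod 3 = 0, so s_{19} = s_1 = 4.

4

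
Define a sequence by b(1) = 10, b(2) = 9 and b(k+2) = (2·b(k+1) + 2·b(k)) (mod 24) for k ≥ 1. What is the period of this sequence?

3

Listing terms: b(1) = 10, b(2) = 9, b(3) = 14, b(4) = 22, b(5) = 0, b(6) = 20, b(7) = 16, b(8) = 0, b(9) = 8, b(10) = 16, b(11) = 0.
Since (b(10), b(11)) = (b(7), b(8)) = (16, 0) (two consecutive terms determine the rest), the sequence is eventually periodic: after a pre-period of length 6 it cycles with period 3.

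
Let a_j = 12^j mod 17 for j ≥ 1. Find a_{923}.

6

We have a_1 = 12,  a_2 = 8,  a_3 = 11,  a_4 = 13,  a_5 = 3,  a_6 = 2,  a_7 = 7,  a_8 = 16,  a_9 = 5,  a_{10} = 9,  a_{11} = 6,  a_{12} = 4,  a_{13} = 14,  a_{14} = 15,  a_{15} = 10,  a_{16} = 1,  a_{17} = 12.
The sequence repeats with period 16.
So a_{923} = a_{1 + ((923-1) mod 16)} = a_{11} = 6.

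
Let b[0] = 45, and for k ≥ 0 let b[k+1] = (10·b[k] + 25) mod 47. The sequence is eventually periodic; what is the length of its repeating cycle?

We have b[0] = 45,  b[1] = 5,  b[2] = 28,  b[3] = 23,  b[4] = 20,  b[5] = 37,  b[6] = 19,  b[7] = 27,  b[8] = 13,  b[9] = 14,  b[10] = 24,  b[11] = 30,  b[12] = 43,  b[13] = 32,  b[14] = 16,  b[15] = 44,  b[16] = 42,  b[17] = 22,  b[18] = 10,  b[19] = 31,  b[20] = 6,  b[21] = 38,  b[22] = 29,  b[23] = 33,  b[24] = 26,  b[25] = 3,  b[26] = 8,  b[27] = 11,  b[28] = 41,  b[29] = 12,  b[30] = 4,  b[31] = 18,  b[32] = 17,  b[33] = 7,  b[34] = 1,  b[35] = 35,  b[36] = 46,  b[37] = 15,  b[38] = 34,  b[39] = 36,  b[40] = 9,  b[41] = 21,  b[42] = 0,  b[43] = 25,  b[44] = 40,  b[45] = 2,  b[46] = 45.
Since b[46] = b[0] = 45, the sequence is periodic with period 46.

46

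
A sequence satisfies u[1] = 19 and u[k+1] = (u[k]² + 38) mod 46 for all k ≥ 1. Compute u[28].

23

Computing terms: u[1] = 19,  u[2] = 31,  u[3] = 33,  u[4] = 23,  u[5] = 15,  u[6] = 33.
Since u[6] = u[3] = 33, the sequence is eventually periodic: after a pre-period of length 2 it cycles with period 3.
For k ≥ 3, u[k] depends only on (k - 3) mod 3. (28 - 3) mod 3 = 1, so u[28] = u[4] = 23.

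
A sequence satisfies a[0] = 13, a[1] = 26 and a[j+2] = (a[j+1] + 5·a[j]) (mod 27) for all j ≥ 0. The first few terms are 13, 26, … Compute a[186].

Computing terms: a[0] = 13,  a[1] = 26,  a[2] = 10,  a[3] = 5,  a[4] = 1,  a[5] = 26,  a[6] = 4,  a[7] = 26,  a[8] = 19,  a[9] = 14,  a[10] = 1,  a[11] = 17,  a[12] = 22,  a[13] = 26,  a[14] = 1,  a[15] = 23,  a[16] = 1,  a[17] = 8,  a[18] = 13,  a[19] = 26.
Since (a[18], a[19]) = (a[0], a[1]) = (13, 26) (two consecutive terms determine the rest), the sequence is periodic with period 18.
So a[186] = a[0 + ((186-0) mod 18)] = a[6] = 4.

4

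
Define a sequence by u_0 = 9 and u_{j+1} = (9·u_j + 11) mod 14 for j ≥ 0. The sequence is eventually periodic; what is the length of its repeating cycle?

6

u_0 = 9,  u_1 = 8,  u_2 = 13,  u_3 = 2,  u_4 = 1,  u_5 = 6,  u_6 = 9.
Since u_6 = u_0 = 9, the sequence is periodic with period 6.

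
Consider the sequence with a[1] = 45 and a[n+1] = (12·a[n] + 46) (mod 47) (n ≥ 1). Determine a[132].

27

a[1] = 45,  a[2] = 22,  a[3] = 28,  a[4] = 6,  a[5] = 24,  a[6] = 5,  a[7] = 12,  a[8] = 2,  a[9] = 23,  a[10] = 40,  a[11] = 9,  a[12] = 13,  a[13] = 14,  a[14] = 26,  a[15] = 29,  a[16] = 18,  a[17] = 27,  a[18] = 41,  a[19] = 21,  a[20] = 16,  a[21] = 3,  a[22] = 35,  a[23] = 43,  a[24] = 45.
Since a[24] = a[1] = 45, the sequence is periodic with period 23.
(132 - 1) mod 23 = 16, so a[132] = a[17] = 27.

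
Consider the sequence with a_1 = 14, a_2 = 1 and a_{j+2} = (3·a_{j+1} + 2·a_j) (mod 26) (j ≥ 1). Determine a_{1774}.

3

Computing terms: a_1 = 14,  a_2 = 1,  a_3 = 5,  a_4 = 17,  a_5 = 9,  a_6 = 9,  a_7 = 19,  a_8 = 23,  a_9 = 3,  a_{10} = 3,  a_{11} = 15,  a_{12} = 25,  a_{13} = 1,  a_{14} = 1,  a_{15} = 5.
Since (a_{14}, a_{15}) = (a_2, a_3) = (1, 5) (two consecutive terms determine the rest), the sequence is eventually periodic: after a pre-period of length 1 it cycles with period 12.
For j ≥ 2, a_j depends only on (j - 2) mod 12. (1774 - 2) mod 12 = 8, so a_{1774} = a_{10} = 3.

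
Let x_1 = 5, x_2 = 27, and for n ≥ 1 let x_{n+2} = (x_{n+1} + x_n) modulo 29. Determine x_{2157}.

Computing terms: x_1 = 5,  x_2 = 27,  x_3 = 3,  x_4 = 1,  x_5 = 4,  x_6 = 5,  x_7 = 9,  x_8 = 14,  x_9 = 23,  x_{10} = 8,  x_{11} = 2,  x_{12} = 10,  x_{13} = 12,  x_{14} = 22,  x_{15} = 5,  x_{16} = 27.
Since (x_{15}, x_{16}) = (x_1, x_2) = (5, 27) (two consecutive terms determine the rest), the sequence is periodic with period 14.
So x_{2157} = x_{1 + ((2157-1) mod 14)} = x_1 = 5.

5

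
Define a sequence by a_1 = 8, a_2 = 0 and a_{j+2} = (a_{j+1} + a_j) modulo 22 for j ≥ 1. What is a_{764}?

Computing terms: a_1 = 8, a_2 = 0, a_3 = 8, a_4 = 8, a_5 = 16, a_6 = 2, a_7 = 18, a_8 = 20, a_9 = 16, a_{10} = 14, a_{11} = 8, a_{12} = 0.
Since (a_{11}, a_{12}) = (a_1, a_2) = (8, 0) (two consecutive terms determine the rest), the sequence is periodic with period 10.
(764 - 1) mod 10 = 3, so a_{764} = a_4 = 8.

8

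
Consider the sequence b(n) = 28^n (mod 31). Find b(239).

b(1) = 28,  b(2) = 9,  b(3) = 4,  b(4) = 19,  b(5) = 5,  b(6) = 16,  b(7) = 14,  b(8) = 20,  b(9) = 2,  b(10) = 25,  b(11) = 18,  b(12) = 8,  b(13) = 7,  b(14) = 10,  b(15) = 1,  b(16) = 28.
Since b(16) = b(1) = 28, the sequence is periodic with period 15.
(239 - 1) mod 15 = 13, so b(239) = b(14) = 10.

10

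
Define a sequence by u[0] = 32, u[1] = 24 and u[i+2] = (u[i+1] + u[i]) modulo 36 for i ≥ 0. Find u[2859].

u[0] = 32,  u[1] = 24,  u[2] = 20,  u[3] = 8,  u[4] = 28,  u[5] = 0,  u[6] = 28,  u[7] = 28,  u[8] = 20,  u[9] = 12,  u[10] = 32,  u[11] = 8,  u[12] = 4,  u[13] = 12,  u[14] = 16,  u[15] = 28,  u[16] = 8,  u[17] = 0,  u[18] = 8,  u[19] = 8,  u[20] = 16,  u[21] = 24,  u[22] = 4,  u[23] = 28,  u[24] = 32,  u[25] = 24.
The sequence repeats with period 24.
(2859 - 0) mod 24 = 3, so u[2859] = u[3] = 8.

8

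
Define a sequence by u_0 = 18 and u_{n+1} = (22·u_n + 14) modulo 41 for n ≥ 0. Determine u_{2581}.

26

We have u_0 = 18, u_1 = 0, u_2 = 14, u_3 = 35, u_4 = 5, u_5 = 1, u_6 = 36, u_7 = 27, u_8 = 34, u_9 = 24, u_{10} = 9, u_{11} = 7, u_{12} = 4, u_{13} = 20, u_{14} = 3, u_{15} = 39, u_{16} = 11, u_{17} = 10, u_{18} = 29, u_{19} = 37, u_{20} = 8, u_{21} = 26, u_{22} = 12, u_{23} = 32, u_{24} = 21, u_{25} = 25, u_{26} = 31, u_{27} = 40, u_{28} = 33, u_{29} = 2, u_{30} = 17, u_{31} = 19, u_{32} = 22, u_{33} = 6, u_{34} = 23, u_{35} = 28, u_{36} = 15, u_{37} = 16, u_{38} = 38, u_{39} = 30, u_{40} = 18.
Since u_{40} = u_0 = 18, the sequence is periodic with period 40.
(2581 - 0) mod 40 = 21, so u_{2581} = u_{21} = 26.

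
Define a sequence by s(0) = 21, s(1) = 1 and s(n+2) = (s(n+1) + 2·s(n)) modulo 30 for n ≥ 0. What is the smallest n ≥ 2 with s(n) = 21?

9

Listing terms: s(0) = 21; s(1) = 1; s(2) = 13; s(3) = 15; s(4) = 11; s(5) = 11; s(6) = 3; s(7) = 25; s(8) = 1; s(9) = 21; s(10) = 23; s(11) = 5; s(12) = 21; s(13) = 1.
The sequence repeats with period 12.
The value 21 first appears (with n ≥ 2) at s(9).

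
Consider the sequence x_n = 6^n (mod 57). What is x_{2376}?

39

Listing terms: x_0 = 1, x_1 = 6, x_2 = 36, x_3 = 45, x_4 = 42, x_5 = 24, x_6 = 30, x_7 = 9, x_8 = 54, x_9 = 39, x_{10} = 6.
Since x_{10} = x_1 = 6, the sequence is eventually periodic: after a pre-period of length 1 it cycles with period 9.
For n ≥ 1, x_n depends only on (n - 1) mod 9. (2376 - 1) mod 9 = 8, so x_{2376} = x_9 = 39.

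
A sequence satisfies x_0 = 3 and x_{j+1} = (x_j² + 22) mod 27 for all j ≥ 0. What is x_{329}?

20

x_0 = 3,  x_1 = 4,  x_2 = 11,  x_3 = 8,  x_4 = 5,  x_5 = 20,  x_6 = 17,  x_7 = 14,  x_8 = 2,  x_9 = 26,  x_{10} = 23,  x_{11} = 11.
Since x_{11} = x_2 = 11, the sequence is eventually periodic: after a pre-period of length 2 it cycles with period 9.
For j ≥ 2, x_j depends only on (j - 2) mod 9. (329 - 2) mod 9 = 3, so x_{329} = x_5 = 20.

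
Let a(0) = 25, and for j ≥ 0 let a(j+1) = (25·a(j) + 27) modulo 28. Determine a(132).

Computing terms: a(0) = 25,  a(1) = 8,  a(2) = 3,  a(3) = 18,  a(4) = 1,  a(5) = 24,  a(6) = 11,  a(7) = 22,  a(8) = 17,  a(9) = 4,  a(10) = 15,  a(11) = 10,  a(12) = 25.
Since a(12) = a(0) = 25, the sequence is periodic with period 12.
So a(132) = a(0 + ((132-0) mod 12)) = a(0) = 25.

25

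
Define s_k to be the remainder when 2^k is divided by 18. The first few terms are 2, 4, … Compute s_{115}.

s_1 = 2,  s_2 = 4,  s_3 = 8,  s_4 = 16,  s_5 = 14,  s_6 = 10,  s_7 = 2.
The sequence repeats with period 6.
(115 - 1) mod 6 = 0, so s_{115} = s_1 = 2.

2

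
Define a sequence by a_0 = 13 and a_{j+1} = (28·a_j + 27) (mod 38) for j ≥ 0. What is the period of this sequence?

Computing terms: a_0 = 13,  a_1 = 11,  a_2 = 31,  a_3 = 21,  a_4 = 7,  a_5 = 33,  a_6 = 1,  a_7 = 17,  a_8 = 9,  a_9 = 13.
The sequence repeats with period 9.

9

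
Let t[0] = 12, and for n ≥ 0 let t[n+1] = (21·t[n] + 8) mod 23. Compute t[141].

8

We have t[0] = 12, t[1] = 7, t[2] = 17, t[3] = 20, t[4] = 14, t[5] = 3, t[6] = 2, t[7] = 4, t[8] = 0, t[9] = 8, t[10] = 15, t[11] = 1, t[12] = 6, t[13] = 19, t[14] = 16, t[15] = 22, t[16] = 10, t[17] = 11, t[18] = 9, t[19] = 13, t[20] = 5, t[21] = 21, t[22] = 12.
Since t[22] = t[0] = 12, the sequence is periodic with period 22.
(141 - 0) mod 22 = 9, so t[141] = t[9] = 8.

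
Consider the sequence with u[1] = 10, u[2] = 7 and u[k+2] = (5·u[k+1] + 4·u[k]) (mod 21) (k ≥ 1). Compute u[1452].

We have u[1] = 10,  u[2] = 7,  u[3] = 12,  u[4] = 4,  u[5] = 5,  u[6] = 20,  u[7] = 15,  u[8] = 8,  u[9] = 16,  u[10] = 7,  u[11] = 15,  u[12] = 19,  u[13] = 8,  u[14] = 11,  u[15] = 3,  u[16] = 17,  u[17] = 13,  u[18] = 7,  u[19] = 3,  u[20] = 1,  u[21] = 17,  u[22] = 5,  u[23] = 9,  u[24] = 2,  u[25] = 4,  u[26] = 7,  u[27] = 9,  u[28] = 10,  u[29] = 2,  u[30] = 8,  u[31] = 6,  u[32] = 20,  u[33] = 19,  u[34] = 7,  u[35] = 6,  u[36] = 16,  u[37] = 20,  u[38] = 17,  u[39] = 18,  u[40] = 11,  u[41] = 1,  u[42] = 7,  u[43] = 18,  u[44] = 13,  u[45] = 11,  u[46] = 2,  u[47] = 12,  u[48] = 5,  u[49] = 10,  u[50] = 7.
Since (u[49], u[50]) = (u[1], u[2]) = (10, 7) (two consecutive terms determine the rest), the sequence is periodic with period 48.
So u[1452] = u[1 + ((1452-1) mod 48)] = u[12] = 19.

19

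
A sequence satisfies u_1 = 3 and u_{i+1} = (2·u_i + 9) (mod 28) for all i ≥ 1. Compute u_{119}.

15

Listing terms: u_1 = 3; u_2 = 15; u_3 = 11; u_4 = 3.
The sequence repeats with period 3.
So u_{119} = u_{1 + ((119-1) mod 3)} = u_2 = 15.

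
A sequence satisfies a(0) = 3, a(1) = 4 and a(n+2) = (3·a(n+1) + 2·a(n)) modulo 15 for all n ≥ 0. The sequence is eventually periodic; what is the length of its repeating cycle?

a(0) = 3, a(1) = 4, a(2) = 3, a(3) = 2, a(4) = 12, a(5) = 10, a(6) = 9, a(7) = 2, a(8) = 9, a(9) = 1, a(10) = 6, a(11) = 5, a(12) = 12, a(13) = 1, a(14) = 12, a(15) = 8, a(16) = 3, a(17) = 10, a(18) = 6, a(19) = 8, a(20) = 6, a(21) = 4, a(22) = 9, a(23) = 5, a(24) = 3, a(25) = 4.
The sequence repeats with period 24.

24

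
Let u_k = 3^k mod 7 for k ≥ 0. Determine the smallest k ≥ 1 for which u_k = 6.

u_0 = 1, u_1 = 3, u_2 = 2, u_3 = 6, u_4 = 4, u_5 = 5, u_6 = 1.
Since u_6 = u_0 = 1, the sequence is periodic with period 6.
The value 6 first appears (with k ≥ 1) at u_3.

3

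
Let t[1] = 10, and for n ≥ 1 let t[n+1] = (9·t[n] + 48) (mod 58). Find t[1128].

36

We have t[1] = 10; t[2] = 22; t[3] = 14; t[4] = 0; t[5] = 48; t[6] = 16; t[7] = 18; t[8] = 36; t[9] = 24; t[10] = 32; t[11] = 46; t[12] = 56; t[13] = 30; t[14] = 28; t[15] = 10.
The sequence repeats with period 14.
So t[1128] = t[1 + ((1128-1) mod 14)] = t[8] = 36.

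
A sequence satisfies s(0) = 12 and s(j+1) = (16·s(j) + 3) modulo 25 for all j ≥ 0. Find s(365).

We have s(0) = 12; s(1) = 20; s(2) = 23; s(3) = 21; s(4) = 14; s(5) = 2; s(6) = 10; s(7) = 13; s(8) = 11; s(9) = 4; s(10) = 17; s(11) = 0; s(12) = 3; s(13) = 1; s(14) = 19; s(15) = 7; s(16) = 15; s(17) = 18; s(18) = 16; s(19) = 9; s(20) = 22; s(21) = 5; s(22) = 8; s(23) = 6; s(24) = 24; s(25) = 12.
Since s(25) = s(0) = 12, the sequence is periodic with period 25.
(365 - 0) mod 25 = 15, so s(365) = s(15) = 7.

7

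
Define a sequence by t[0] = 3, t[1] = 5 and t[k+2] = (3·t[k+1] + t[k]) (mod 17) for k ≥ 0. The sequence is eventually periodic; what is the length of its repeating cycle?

Computing terms: t[0] = 3,  t[1] = 5,  t[2] = 1,  t[3] = 8,  t[4] = 8,  t[5] = 15,  t[6] = 2,  t[7] = 4,  t[8] = 14,  t[9] = 12,  t[10] = 16,  t[11] = 9,  t[12] = 9,  t[13] = 2,  t[14] = 15,  t[15] = 13,  t[16] = 3,  t[17] = 5.
The sequence repeats with period 16.

16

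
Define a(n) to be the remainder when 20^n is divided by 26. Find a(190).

4

Computing terms: a(0) = 1, a(1) = 20, a(2) = 10, a(3) = 18, a(4) = 22, a(5) = 24, a(6) = 12, a(7) = 6, a(8) = 16, a(9) = 8, a(10) = 4, a(11) = 2, a(12) = 14, a(13) = 20.
Since a(13) = a(1) = 20, the sequence is eventually periodic: after a pre-period of length 1 it cycles with period 12.
For n ≥ 1, a(n) depends only on (n - 1) mod 12. (190 - 1) mod 12 = 9, so a(190) = a(10) = 4.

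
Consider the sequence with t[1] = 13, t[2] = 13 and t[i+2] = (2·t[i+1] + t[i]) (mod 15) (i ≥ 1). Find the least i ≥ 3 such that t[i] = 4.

10

Listing terms: t[1] = 13, t[2] = 13, t[3] = 9, t[4] = 1, t[5] = 11, t[6] = 8, t[7] = 12, t[8] = 2, t[9] = 1, t[10] = 4, t[11] = 9, t[12] = 7, t[13] = 8, t[14] = 8, t[15] = 9, t[16] = 11, t[17] = 1, t[18] = 13, t[19] = 12, t[20] = 7, t[21] = 11, t[22] = 14, t[23] = 9, t[24] = 2, t[25] = 13, t[26] = 13.
The sequence repeats with period 24.
The value 4 first appears (with i ≥ 3) at t[10].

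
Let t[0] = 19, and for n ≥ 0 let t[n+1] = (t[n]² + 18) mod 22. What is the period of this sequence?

We have t[0] = 19, t[1] = 5, t[2] = 21, t[3] = 19.
Since t[3] = t[0] = 19, the sequence is periodic with period 3.

3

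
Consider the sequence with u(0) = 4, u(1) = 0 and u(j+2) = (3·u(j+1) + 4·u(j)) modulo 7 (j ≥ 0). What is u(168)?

Computing terms: u(0) = 4,  u(1) = 0,  u(2) = 2,  u(3) = 6,  u(4) = 5,  u(5) = 4,  u(6) = 4,  u(7) = 0.
The sequence repeats with period 6.
So u(168) = u(0 + ((168-0) mod 6)) = u(0) = 4.

4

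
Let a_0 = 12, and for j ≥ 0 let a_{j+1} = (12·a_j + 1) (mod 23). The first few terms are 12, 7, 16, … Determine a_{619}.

9

a_0 = 12, a_1 = 7, a_2 = 16, a_3 = 9, a_4 = 17, a_5 = 21, a_6 = 0, a_7 = 1, a_8 = 13, a_9 = 19, a_{10} = 22, a_{11} = 12.
The sequence repeats with period 11.
(619 - 0) mod 11 = 3, so a_{619} = a_3 = 9.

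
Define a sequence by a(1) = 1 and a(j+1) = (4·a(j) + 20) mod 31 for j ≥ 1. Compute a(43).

Computing terms: a(1) = 1; a(2) = 24; a(3) = 23; a(4) = 19; a(5) = 3; a(6) = 1.
The sequence repeats with period 5.
(43 - 1) mod 5 = 2, so a(43) = a(3) = 23.

23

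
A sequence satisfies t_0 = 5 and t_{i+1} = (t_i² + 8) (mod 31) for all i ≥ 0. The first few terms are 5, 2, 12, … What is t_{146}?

t_0 = 5, t_1 = 2, t_2 = 12, t_3 = 28, t_4 = 17, t_5 = 18, t_6 = 22, t_7 = 27, t_8 = 24, t_9 = 26, t_{10} = 2.
Since t_{10} = t_1 = 2, the sequence is eventually periodic: after a pre-period of length 1 it cycles with period 9.
For i ≥ 1, t_i depends only on (i - 1) mod 9. (146 - 1) mod 9 = 1, so t_{146} = t_2 = 12.

12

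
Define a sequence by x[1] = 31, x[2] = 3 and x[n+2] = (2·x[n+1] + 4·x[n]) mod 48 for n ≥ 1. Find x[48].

Computing terms: x[1] = 31; x[2] = 3; x[3] = 34; x[4] = 32; x[5] = 8; x[6] = 0; x[7] = 32; x[8] = 16; x[9] = 16; x[10] = 0; x[11] = 16; x[12] = 32; x[13] = 32; x[14] = 0; x[15] = 32.
Since (x[14], x[15]) = (x[6], x[7]) = (0, 32) (two consecutive terms determine the rest), the sequence is eventually periodic: after a pre-period of length 5 it cycles with period 8.
For n ≥ 6, x[n] depends only on (n - 6) mod 8. (48 - 6) mod 8 = 2, so x[48] = x[8] = 16.

16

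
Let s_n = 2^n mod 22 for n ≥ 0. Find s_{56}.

Listing terms: s_0 = 1, s_1 = 2, s_2 = 4, s_3 = 8, s_4 = 16, s_5 = 10, s_6 = 20, s_7 = 18, s_8 = 14, s_9 = 6, s_{10} = 12, s_{11} = 2.
Since s_{11} = s_1 = 2, the sequence is eventually periodic: after a pre-period of length 1 it cycles with period 10.
For n ≥ 1, s_n depends only on (n - 1) mod 10. (56 - 1) mod 10 = 5, so s_{56} = s_6 = 20.

20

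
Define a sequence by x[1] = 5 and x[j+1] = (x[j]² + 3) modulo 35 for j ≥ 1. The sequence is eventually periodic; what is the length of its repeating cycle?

3

x[1] = 5; x[2] = 28; x[3] = 17; x[4] = 12; x[5] = 7; x[6] = 17.
Since x[6] = x[3] = 17, the sequence is eventually periodic: after a pre-period of length 2 it cycles with period 3.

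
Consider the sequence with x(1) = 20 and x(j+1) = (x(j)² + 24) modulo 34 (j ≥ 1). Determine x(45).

8

We have x(1) = 20, x(2) = 16, x(3) = 8, x(4) = 20.
Since x(4) = x(1) = 20, the sequence is periodic with period 3.
(45 - 1) mod 3 = 2, so x(45) = x(3) = 8.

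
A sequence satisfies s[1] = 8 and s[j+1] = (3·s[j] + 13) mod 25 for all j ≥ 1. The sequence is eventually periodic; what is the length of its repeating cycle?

We have s[1] = 8,  s[2] = 12,  s[3] = 24,  s[4] = 10,  s[5] = 18,  s[6] = 17,  s[7] = 14,  s[8] = 5,  s[9] = 3,  s[10] = 22,  s[11] = 4,  s[12] = 0,  s[13] = 13,  s[14] = 2,  s[15] = 19,  s[16] = 20,  s[17] = 23,  s[18] = 7,  s[19] = 9,  s[20] = 15,  s[21] = 8.
Since s[21] = s[1] = 8, the sequence is periodic with period 20.

20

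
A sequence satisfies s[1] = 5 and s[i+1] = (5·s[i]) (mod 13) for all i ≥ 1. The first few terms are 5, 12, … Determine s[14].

12

Computing terms: s[1] = 5; s[2] = 12; s[3] = 8; s[4] = 1; s[5] = 5.
Since s[5] = s[1] = 5, the sequence is periodic with period 4.
So s[14] = s[1 + ((14-1) mod 4)] = s[2] = 12.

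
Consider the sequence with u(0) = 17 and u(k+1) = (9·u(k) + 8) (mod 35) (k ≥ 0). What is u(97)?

Listing terms: u(0) = 17,  u(1) = 21,  u(2) = 22,  u(3) = 31,  u(4) = 7,  u(5) = 1,  u(6) = 17.
The sequence repeats with period 6.
(97 - 0) mod 6 = 1, so u(97) = u(1) = 21.

21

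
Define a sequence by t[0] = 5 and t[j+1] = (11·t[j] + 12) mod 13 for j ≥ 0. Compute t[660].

t[0] = 5,  t[1] = 2,  t[2] = 8,  t[3] = 9,  t[4] = 7,  t[5] = 11,  t[6] = 3,  t[7] = 6,  t[8] = 0,  t[9] = 12,  t[10] = 1,  t[11] = 10,  t[12] = 5.
The sequence repeats with period 12.
(660 - 0) mod 12 = 0, so t[660] = t[0] = 5.

5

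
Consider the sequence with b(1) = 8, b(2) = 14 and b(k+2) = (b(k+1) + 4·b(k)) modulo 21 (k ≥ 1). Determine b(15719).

8

Listing terms: b(1) = 8; b(2) = 14; b(3) = 4; b(4) = 18; b(5) = 13; b(6) = 1; b(7) = 11; b(8) = 15; b(9) = 17; b(10) = 14; b(11) = 19; b(12) = 12; b(13) = 4; b(14) = 10; b(15) = 5; b(16) = 3; b(17) = 2; b(18) = 14; b(19) = 1; b(20) = 15; b(21) = 19; b(22) = 16; b(23) = 8; b(24) = 9; b(25) = 20; b(26) = 14; b(27) = 10; b(28) = 3; b(29) = 1; b(30) = 13; b(31) = 17; b(32) = 6; b(33) = 11; b(34) = 14; b(35) = 16; b(36) = 9; b(37) = 10; b(38) = 4; b(39) = 2; b(40) = 18; b(41) = 5; b(42) = 14; b(43) = 13; b(44) = 6; b(45) = 16; b(46) = 19; b(47) = 20; b(48) = 12; b(49) = 8; b(50) = 14.
Since (b(49), b(50)) = (b(1), b(2)) = (8, 14) (two consecutive terms determine the rest), the sequence is periodic with period 48.
So b(15719) = b(1 + ((15719-1) mod 48)) = b(23) = 8.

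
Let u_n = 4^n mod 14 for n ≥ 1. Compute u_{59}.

2

Computing terms: u_1 = 4,  u_2 = 2,  u_3 = 8,  u_4 = 4.
The sequence repeats with period 3.
So u_{59} = u_{1 + ((59-1) mod 3)} = u_2 = 2.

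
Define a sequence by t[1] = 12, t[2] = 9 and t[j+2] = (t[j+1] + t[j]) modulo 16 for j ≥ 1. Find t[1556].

Computing terms: t[1] = 12, t[2] = 9, t[3] = 5, t[4] = 14, t[5] = 3, t[6] = 1, t[7] = 4, t[8] = 5, t[9] = 9, t[10] = 14, t[11] = 7, t[12] = 5, t[13] = 12, t[14] = 1, t[15] = 13, t[16] = 14, t[17] = 11, t[18] = 9, t[19] = 4, t[20] = 13, t[21] = 1, t[22] = 14, t[23] = 15, t[24] = 13, t[25] = 12, t[26] = 9.
The sequence repeats with period 24.
So t[1556] = t[1 + ((1556-1) mod 24)] = t[20] = 13.

13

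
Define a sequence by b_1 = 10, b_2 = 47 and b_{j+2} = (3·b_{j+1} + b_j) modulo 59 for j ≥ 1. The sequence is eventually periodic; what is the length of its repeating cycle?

24

Computing terms: b_1 = 10,  b_2 = 47,  b_3 = 33,  b_4 = 28,  b_5 = 58,  b_6 = 25,  b_7 = 15,  b_8 = 11,  b_9 = 48,  b_{10} = 37,  b_{11} = 41,  b_{12} = 42,  b_{13} = 49,  b_{14} = 12,  b_{15} = 26,  b_{16} = 31,  b_{17} = 1,  b_{18} = 34,  b_{19} = 44,  b_{20} = 48,  b_{21} = 11,  b_{22} = 22,  b_{23} = 18,  b_{24} = 17,  b_{25} = 10,  b_{26} = 47.
Since (b_{25}, b_{26}) = (b_1, b_2) = (10, 47) (two consecutive terms determine the rest), the sequence is periodic with period 24.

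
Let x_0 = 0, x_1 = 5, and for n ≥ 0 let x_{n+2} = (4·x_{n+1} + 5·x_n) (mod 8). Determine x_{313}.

5

x_0 = 0, x_1 = 5, x_2 = 4, x_3 = 1, x_4 = 0, x_5 = 5.
Since (x_4, x_5) = (x_0, x_1) = (0, 5) (two consecutive terms determine the rest), the sequence is periodic with period 4.
(313 - 0) mod 4 = 1, so x_{313} = x_1 = 5.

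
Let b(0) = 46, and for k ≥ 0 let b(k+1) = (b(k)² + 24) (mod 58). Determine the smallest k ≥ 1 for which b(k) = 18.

Listing terms: b(0) = 46,  b(1) = 52,  b(2) = 2,  b(3) = 28,  b(4) = 54,  b(5) = 40,  b(6) = 0,  b(7) = 24,  b(8) = 20,  b(9) = 18,  b(10) = 0.
Since b(10) = b(6) = 0, the sequence is eventually periodic: after a pre-period of length 6 it cycles with period 4.
The value 18 first appears (with k ≥ 1) at b(9).

9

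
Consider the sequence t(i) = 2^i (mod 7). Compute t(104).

Listing terms: t(0) = 1,  t(1) = 2,  t(2) = 4,  t(3) = 1.
The sequence repeats with period 3.
So t(104) = t(0 + ((104-0) mod 3)) = t(2) = 4.

4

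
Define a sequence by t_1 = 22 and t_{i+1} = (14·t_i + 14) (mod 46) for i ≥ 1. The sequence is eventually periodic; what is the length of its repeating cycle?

We have t_1 = 22,  t_2 = 0,  t_3 = 14,  t_4 = 26,  t_5 = 10,  t_6 = 16,  t_7 = 8,  t_8 = 34,  t_9 = 30,  t_{10} = 20,  t_{11} = 18,  t_{12} = 36,  t_{13} = 12,  t_{14} = 44,  t_{15} = 32,  t_{16} = 2,  t_{17} = 42,  t_{18} = 4,  t_{19} = 24,  t_{20} = 28,  t_{21} = 38,  t_{22} = 40,  t_{23} = 22.
The sequence repeats with period 22.

22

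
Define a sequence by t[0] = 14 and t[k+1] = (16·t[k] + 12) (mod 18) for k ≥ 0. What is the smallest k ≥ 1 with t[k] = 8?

Listing terms: t[0] = 14, t[1] = 2, t[2] = 8, t[3] = 14.
The sequence repeats with period 3.
The value 8 first appears (with k ≥ 1) at t[2].

2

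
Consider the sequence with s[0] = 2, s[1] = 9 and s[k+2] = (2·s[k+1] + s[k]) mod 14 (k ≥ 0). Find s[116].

Listing terms: s[0] = 2; s[1] = 9; s[2] = 6; s[3] = 7; s[4] = 6; s[5] = 5; s[6] = 2; s[7] = 9.
Since (s[6], s[7]) = (s[0], s[1]) = (2, 9) (two consecutive terms determine the rest), the sequence is periodic with period 6.
So s[116] = s[0 + ((116-0) mod 6)] = s[2] = 6.

6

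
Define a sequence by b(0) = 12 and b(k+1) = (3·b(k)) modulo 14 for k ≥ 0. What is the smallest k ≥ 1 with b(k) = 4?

b(0) = 12,  b(1) = 8,  b(2) = 10,  b(3) = 2,  b(4) = 6,  b(5) = 4,  b(6) = 12.
The sequence repeats with period 6.
The value 4 first appears (with k ≥ 1) at b(5).

5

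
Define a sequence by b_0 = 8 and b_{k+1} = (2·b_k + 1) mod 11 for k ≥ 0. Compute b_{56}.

3

Computing terms: b_0 = 8,  b_1 = 6,  b_2 = 2,  b_3 = 5,  b_4 = 0,  b_5 = 1,  b_6 = 3,  b_7 = 7,  b_8 = 4,  b_9 = 9,  b_{10} = 8.
The sequence repeats with period 10.
So b_{56} = b_{0 + ((56-0) mod 10)} = b_6 = 3.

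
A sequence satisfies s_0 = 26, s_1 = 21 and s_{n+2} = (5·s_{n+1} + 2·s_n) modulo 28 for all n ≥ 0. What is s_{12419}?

We have s_0 = 26, s_1 = 21, s_2 = 17, s_3 = 15, s_4 = 25, s_5 = 15, s_6 = 13, s_7 = 11, s_8 = 25, s_9 = 7, s_{10} = 1, s_{11} = 19, s_{12} = 13, s_{13} = 19, s_{14} = 9, s_{15} = 27, s_{16} = 13, s_{17} = 7, s_{18} = 5, s_{19} = 11, s_{20} = 9, s_{21} = 11, s_{22} = 17, s_{23} = 23, s_{24} = 9, s_{25} = 7, s_{26} = 25, s_{27} = 27, s_{28} = 17, s_{29} = 27, s_{30} = 1, s_{31} = 3, s_{32} = 17, s_{33} = 7, s_{34} = 13, s_{35} = 23, s_{36} = 1, s_{37} = 23, s_{38} = 5, s_{39} = 15, s_{40} = 1, s_{41} = 7, s_{42} = 9, s_{43} = 3, s_{44} = 5, s_{45} = 3, s_{46} = 25, s_{47} = 19, s_{48} = 5, s_{49} = 7, s_{50} = 17, s_{51} = 15.
Since (s_{50}, s_{51}) = (s_2, s_3) = (17, 15) (two consecutive terms determine the rest), the sequence is eventually periodic: after a pre-period of length 2 it cycles with period 48.
For n ≥ 2, s_n depends only on (n - 2) mod 48. (12419 - 2) mod 48 = 33, so s_{12419} = s_{35} = 23.

23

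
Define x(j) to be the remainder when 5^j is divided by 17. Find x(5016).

Listing terms: x(1) = 5,  x(2) = 8,  x(3) = 6,  x(4) = 13,  x(5) = 14,  x(6) = 2,  x(7) = 10,  x(8) = 16,  x(9) = 12,  x(10) = 9,  x(11) = 11,  x(12) = 4,  x(13) = 3,  x(14) = 15,  x(15) = 7,  x(16) = 1,  x(17) = 5.
Since x(17) = x(1) = 5, the sequence is periodic with period 16.
So x(5016) = x(1 + ((5016-1) mod 16)) = x(8) = 16.

16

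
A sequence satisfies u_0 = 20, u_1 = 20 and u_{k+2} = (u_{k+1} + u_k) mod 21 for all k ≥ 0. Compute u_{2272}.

Listing terms: u_0 = 20,  u_1 = 20,  u_2 = 19,  u_3 = 18,  u_4 = 16,  u_5 = 13,  u_6 = 8,  u_7 = 0,  u_8 = 8,  u_9 = 8,  u_{10} = 16,  u_{11} = 3,  u_{12} = 19,  u_{13} = 1,  u_{14} = 20,  u_{15} = 0,  u_{16} = 20,  u_{17} = 20.
The sequence repeats with period 16.
So u_{2272} = u_{0 + ((2272-0) mod 16)} = u_0 = 20.

20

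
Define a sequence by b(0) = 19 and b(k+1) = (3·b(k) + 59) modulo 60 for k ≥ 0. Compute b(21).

Listing terms: b(0) = 19; b(1) = 56; b(2) = 47; b(3) = 20; b(4) = 59; b(5) = 56.
Since b(5) = b(1) = 56, the sequence is eventually periodic: after a pre-period of length 1 it cycles with period 4.
For k ≥ 1, b(k) depends only on (k - 1) mod 4. (21 - 1) mod 4 = 0, so b(21) = b(1) = 56.

56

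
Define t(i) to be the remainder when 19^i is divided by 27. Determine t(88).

Listing terms: t(1) = 19; t(2) = 10; t(3) = 1; t(4) = 19.
The sequence repeats with period 3.
(88 - 1) mod 3 = 0, so t(88) = t(1) = 19.

19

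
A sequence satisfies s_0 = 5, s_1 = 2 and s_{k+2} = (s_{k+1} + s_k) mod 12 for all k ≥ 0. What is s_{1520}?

Computing terms: s_0 = 5, s_1 = 2, s_2 = 7, s_3 = 9, s_4 = 4, s_5 = 1, s_6 = 5, s_7 = 6, s_8 = 11, s_9 = 5, s_{10} = 4, s_{11} = 9, s_{12} = 1, s_{13} = 10, s_{14} = 11, s_{15} = 9, s_{16} = 8, s_{17} = 5, s_{18} = 1, s_{19} = 6, s_{20} = 7, s_{21} = 1, s_{22} = 8, s_{23} = 9, s_{24} = 5, s_{25} = 2.
Since (s_{24}, s_{25}) = (s_0, s_1) = (5, 2) (two consecutive terms determine the rest), the sequence is periodic with period 24.
(1520 - 0) mod 24 = 8, so s_{1520} = s_8 = 11.

11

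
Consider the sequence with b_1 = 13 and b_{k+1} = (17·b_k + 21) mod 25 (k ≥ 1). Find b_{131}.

Listing terms: b_1 = 13; b_2 = 17; b_3 = 10; b_4 = 16; b_5 = 18; b_6 = 2; b_7 = 5; b_8 = 6; b_9 = 23; b_{10} = 12; b_{11} = 0; b_{12} = 21; b_{13} = 3; b_{14} = 22; b_{15} = 20; b_{16} = 11; b_{17} = 8; b_{18} = 7; b_{19} = 15; b_{20} = 1; b_{21} = 13.
Since b_{21} = b_1 = 13, the sequence is periodic with period 20.
(131 - 1) mod 20 = 10, so b_{131} = b_{11} = 0.

0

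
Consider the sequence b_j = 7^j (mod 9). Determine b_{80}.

4

Listing terms: b_0 = 1; b_1 = 7; b_2 = 4; b_3 = 1.
The sequence repeats with period 3.
So b_{80} = b_{0 + ((80-0) mod 3)} = b_2 = 4.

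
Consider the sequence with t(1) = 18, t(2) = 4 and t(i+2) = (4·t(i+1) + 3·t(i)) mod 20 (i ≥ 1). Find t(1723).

We have t(1) = 18,  t(2) = 4,  t(3) = 10,  t(4) = 12,  t(5) = 18,  t(6) = 8,  t(7) = 6,  t(8) = 8,  t(9) = 10,  t(10) = 4,  t(11) = 6,  t(12) = 16,  t(13) = 2,  t(14) = 16,  t(15) = 10,  t(16) = 8,  t(17) = 2,  t(18) = 12,  t(19) = 14,  t(20) = 12,  t(21) = 10,  t(22) = 16,  t(23) = 14,  t(24) = 4,  t(25) = 18,  t(26) = 4.
The sequence repeats with period 24.
So t(1723) = t(1 + ((1723-1) mod 24)) = t(19) = 14.

14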